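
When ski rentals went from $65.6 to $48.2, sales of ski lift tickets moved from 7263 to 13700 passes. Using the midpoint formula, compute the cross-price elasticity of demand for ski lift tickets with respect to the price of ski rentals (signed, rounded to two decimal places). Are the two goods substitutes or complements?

-2.01; complements

%ΔQ_{ski lift tickets} = (13700 − 7263)/avg = 6437/10481.5 = 0.614129…
%ΔP_{ski rentals} = (48.2 − 65.6)/avg = -17.4/56.9 = -0.305799…
E_cross = (6437/10481.5) / (-17.4/56.9) = -2.0082…
E_cross < 0 ⇒ the goods are complements.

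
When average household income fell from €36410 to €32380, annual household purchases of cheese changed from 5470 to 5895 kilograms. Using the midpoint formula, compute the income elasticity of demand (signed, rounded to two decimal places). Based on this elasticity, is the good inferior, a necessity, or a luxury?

%ΔQ = (5895 − 5470)/[( 5470 + 5895)/2] = 425/5682.5 = 0.074791…
%ΔIncome = (32380 − 36410)/[( 36410 + 32380)/2] = -4030/34395 = -0.117168…
E_income = (425/5682.5) / (-4030/34395) = -0.6383…
E_income < 0 ⇒ inferior good.

-0.64; inferior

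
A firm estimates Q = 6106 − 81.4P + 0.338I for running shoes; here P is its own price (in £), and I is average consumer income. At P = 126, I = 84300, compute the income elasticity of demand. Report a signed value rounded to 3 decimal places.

At the given values, Q = 6106 − 81.4(126) + 0.338(84300) = 24343.
∂Q/∂I = 0.338.
E = (0.338) × (84300/24343) = 1.17049…

1.170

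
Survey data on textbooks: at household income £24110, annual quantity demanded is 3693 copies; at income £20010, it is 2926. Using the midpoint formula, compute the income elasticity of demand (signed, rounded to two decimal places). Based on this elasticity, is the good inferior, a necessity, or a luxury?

%ΔQ = (2926 − 3693)/[( 3693 + 2926)/2] = -767/3309.5 = -0.231757…
%ΔIncome = (20010 − 24110)/[( 24110 + 20010)/2] = -4100/22060 = -0.185856…
E_income = (-767/3309.5) / (-4100/22060) = 1.2469…
E_income > 1 ⇒ normal good, luxury.

1.25; luxury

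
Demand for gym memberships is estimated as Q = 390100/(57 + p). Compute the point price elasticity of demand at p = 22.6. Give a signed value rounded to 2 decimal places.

dQ/dp = −390100/(57 + p)² = -61.5673. At p = 22.6, Q = 4900.75.
Ed = (dQ/dp)·(p/Q) = (-61.5673) × (22.6/4900.75) = -0.2839…

-0.28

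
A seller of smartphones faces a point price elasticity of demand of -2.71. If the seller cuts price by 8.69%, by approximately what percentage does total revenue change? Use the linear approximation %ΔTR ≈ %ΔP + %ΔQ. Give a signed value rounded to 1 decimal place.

+14.9%

%ΔQ ≈ Ed × %ΔP = (-2.71) × (-8.69%) = +23.5499%
%ΔTR ≈ %ΔP + %ΔQ = (-8.69%) + (+23.5499%) = +14.8599%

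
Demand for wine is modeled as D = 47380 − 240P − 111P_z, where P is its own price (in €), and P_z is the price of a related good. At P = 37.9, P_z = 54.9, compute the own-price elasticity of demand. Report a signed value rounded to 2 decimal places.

At the given values, D = 47380 − 240(37.9) − 111(54.9) = 32190.1.
∂D/∂P = −240.
E = (-240) × (37.9/32190.1) = -0.2825…

-0.28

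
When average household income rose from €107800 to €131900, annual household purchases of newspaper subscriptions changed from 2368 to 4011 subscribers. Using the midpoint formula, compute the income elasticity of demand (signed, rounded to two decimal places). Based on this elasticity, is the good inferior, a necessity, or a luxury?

2.56; luxury

%ΔQ = (4011 − 2368)/[( 2368 + 4011)/2] = 1643/3189.5 = 0.515127…
%ΔIncome = (131900 − 107800)/[( 107800 + 131900)/2] = 24100/119850 = 0.201084…
E_income = (1643/3189.5) / (24100/119850) = 2.5617…
E_income > 1 ⇒ normal good, luxury.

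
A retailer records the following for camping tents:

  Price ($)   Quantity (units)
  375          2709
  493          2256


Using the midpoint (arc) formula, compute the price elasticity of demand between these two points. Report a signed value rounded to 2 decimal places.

-0.67

%ΔQ = (2256 − 2709) / [(2709 + 2256)/2] = -453/2482.5 = -0.182477…
%ΔP = (493 − 375) / [(375 + 493)/2] = 118/434 = 0.271889…
Arc Ed = %ΔQ / %ΔP = (-453/2482.5) / (118/434) = -0.6711…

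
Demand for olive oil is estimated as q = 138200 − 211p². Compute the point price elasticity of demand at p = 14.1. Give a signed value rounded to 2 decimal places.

-0.87

dq/dp = −2·211·p = -5950.2. At p = 14.1, q = 96251.09.
Ed = (dq/dp)·(p/q) = (-5950.2) × (14.1/96251.09) = -0.8716…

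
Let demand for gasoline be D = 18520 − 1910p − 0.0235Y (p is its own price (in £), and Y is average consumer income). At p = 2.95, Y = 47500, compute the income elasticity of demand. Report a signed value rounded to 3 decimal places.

-0.095

At the given values, D = 18520 − 1910(2.95) − 0.0235(47500) = 11769.25.
∂D/∂Y = -0.0235.
E = (-0.0235) × (47500/11769.25) = -0.09484…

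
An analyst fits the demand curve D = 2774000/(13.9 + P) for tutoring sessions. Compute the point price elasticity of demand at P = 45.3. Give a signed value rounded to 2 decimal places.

-0.77

dD/dP = −2774000/(13.9 + P)² = -791.522. At P = 45.3, D = 46858.1.
Ed = (dD/dP)·(P/D) = (-791.522) × (45.3/46858.1) = -0.7652…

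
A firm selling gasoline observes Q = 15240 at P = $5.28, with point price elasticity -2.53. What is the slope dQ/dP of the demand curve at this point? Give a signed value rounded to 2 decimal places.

-7302.50

Ed = (dQ/dP)·(P/Q) ⇒ dQ/dP = Ed·Q/P = (-2.53)·15240/5.28 = -7302.5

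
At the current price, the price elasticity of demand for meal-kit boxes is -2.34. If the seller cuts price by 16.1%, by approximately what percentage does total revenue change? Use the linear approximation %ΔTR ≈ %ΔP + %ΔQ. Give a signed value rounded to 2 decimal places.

%ΔQ ≈ Ed × %ΔP = (-2.34) × (-16.1%) = +37.6740%
%ΔTR ≈ %ΔP + %ΔQ = (-16.1%) + (+37.6740%) = +21.5740%

+21.57%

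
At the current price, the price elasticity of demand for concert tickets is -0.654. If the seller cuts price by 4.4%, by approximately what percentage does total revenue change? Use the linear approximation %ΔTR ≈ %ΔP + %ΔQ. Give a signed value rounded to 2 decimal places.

%ΔQ ≈ Ed × %ΔP = (-0.654) × (-4.4%) = +2.8776%
%ΔTR ≈ %ΔP + %ΔQ = (-4.4%) + (+2.8776%) = -1.5224%

-1.52%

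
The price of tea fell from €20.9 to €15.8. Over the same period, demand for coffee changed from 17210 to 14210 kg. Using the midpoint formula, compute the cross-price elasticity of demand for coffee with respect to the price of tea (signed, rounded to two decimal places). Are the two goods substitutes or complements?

%ΔQ_{coffee} = (14210 − 17210)/avg = -3000/15710 = -0.190961…
%ΔP_{tea} = (15.8 − 20.9)/avg = -5.1/18.35 = -0.277929…
E_cross = (-3000/15710) / (-5.1/18.35) = 0.6870…
E_cross > 0 ⇒ the goods are substitutes.

0.69; substitutes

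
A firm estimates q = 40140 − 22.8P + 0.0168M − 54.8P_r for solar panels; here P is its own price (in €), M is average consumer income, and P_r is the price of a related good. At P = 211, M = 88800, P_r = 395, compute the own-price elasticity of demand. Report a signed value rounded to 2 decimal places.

-0.32

At the given values, q = 40140 − 22.8(211) + 0.0168(88800) − 54.8(395) = 15175.04.
∂q/∂P = −22.8.
E = (-22.8) × (211/15175.04) = -0.3170…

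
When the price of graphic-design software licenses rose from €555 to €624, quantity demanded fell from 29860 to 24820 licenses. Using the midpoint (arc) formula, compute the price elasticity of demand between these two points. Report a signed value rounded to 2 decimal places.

-1.57

%ΔQ = (24820 − 29860) / [(29860 + 24820)/2] = -5040/27340 = -0.184345…
%ΔP = (624 − 555) / [(555 + 624)/2] = 69/589.5 = 0.117048…
Arc Ed = %ΔQ / %ΔP = (-5040/27340) / (69/589.5) = -1.5749…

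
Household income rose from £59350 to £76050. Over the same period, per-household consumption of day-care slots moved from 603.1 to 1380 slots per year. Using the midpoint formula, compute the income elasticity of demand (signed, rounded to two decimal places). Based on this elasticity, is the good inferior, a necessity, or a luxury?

3.18; luxury

%ΔQ = (1380 − 603.1)/[( 603.1 + 1380)/2] = 776.9/991.55 = 0.783520…
%ΔIncome = (76050 − 59350)/[( 59350 + 76050)/2] = 16700/67700 = 0.246676…
E_income = (776.9/991.55) / (16700/67700) = 3.1763…
E_income > 1 ⇒ normal good, luxury.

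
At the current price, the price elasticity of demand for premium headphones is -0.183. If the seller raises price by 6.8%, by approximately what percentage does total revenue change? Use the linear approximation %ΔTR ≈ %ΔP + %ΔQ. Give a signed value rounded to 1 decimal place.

%ΔQ ≈ Ed × %ΔP = (-0.183) × (+6.8%) = -1.2444%
%ΔTR ≈ %ΔP + %ΔQ = (+6.8%) + (-1.2444%) = +5.5556%

+5.6%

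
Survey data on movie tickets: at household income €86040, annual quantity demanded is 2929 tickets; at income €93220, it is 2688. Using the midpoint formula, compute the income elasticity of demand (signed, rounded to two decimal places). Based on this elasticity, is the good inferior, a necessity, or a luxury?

%ΔQ = (2688 − 2929)/[( 2929 + 2688)/2] = -241/2808.5 = -0.085810…
%ΔIncome = (93220 − 86040)/[( 86040 + 93220)/2] = 7180/89630 = 0.080107…
E_income = (-241/2808.5) / (7180/89630) = -1.0712…
E_income < 0 ⇒ inferior good.

-1.07; inferior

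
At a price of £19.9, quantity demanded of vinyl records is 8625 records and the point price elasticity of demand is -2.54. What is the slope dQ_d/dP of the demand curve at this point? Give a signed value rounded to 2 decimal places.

Ed = (dQ_d/dP)·(P/Q_d) ⇒ dQ_d/dP = Ed·Q_d/P = (-2.54)·8625/19.9 = -1100.8793…

-1100.88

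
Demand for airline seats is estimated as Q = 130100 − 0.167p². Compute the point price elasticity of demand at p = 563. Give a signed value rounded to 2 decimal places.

-1.37

dQ/dp = −2·0.167·p = -188.042. At p = 563, Q = 77166.177.
Ed = (dQ/dp)·(p/Q) = (-188.042) × (563/77166.177) = -1.3719…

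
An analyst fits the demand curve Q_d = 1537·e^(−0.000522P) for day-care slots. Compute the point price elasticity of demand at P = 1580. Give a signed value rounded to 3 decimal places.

dQ_d/dP = −0.000522·Q_d = -0.351686. At P = 1580, Q_d = 673.729.
Ed = (dQ_d/dP)·(P/Q_d) = (-0.351686) × (1580/673.729) = -0.82476

-0.825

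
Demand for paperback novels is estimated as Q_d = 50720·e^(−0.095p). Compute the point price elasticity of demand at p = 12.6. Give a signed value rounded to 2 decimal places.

-1.20

dQ_d/dp = −0.095·Q_d = -1455.63. At p = 12.6, Q_d = 15322.5.
Ed = (dQ_d/dp)·(p/Q_d) = (-1455.63) × (12.6/15322.5) = -1.197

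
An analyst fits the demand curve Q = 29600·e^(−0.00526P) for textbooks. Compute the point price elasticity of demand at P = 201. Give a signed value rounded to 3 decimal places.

-1.057

dQ/dP = −0.00526·Q = -54.0898. At P = 201, Q = 10283.2.
Ed = (dQ/dP)·(P/Q) = (-54.0898) × (201/10283.2) = -1.05726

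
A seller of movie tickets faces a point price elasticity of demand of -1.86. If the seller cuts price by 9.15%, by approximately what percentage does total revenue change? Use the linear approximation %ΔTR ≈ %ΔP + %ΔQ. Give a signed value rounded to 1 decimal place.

%ΔQ ≈ Ed × %ΔP = (-1.86) × (-9.15%) = +17.0190%
%ΔTR ≈ %ΔP + %ΔQ = (-9.15%) + (+17.0190%) = +7.8690%

+7.9%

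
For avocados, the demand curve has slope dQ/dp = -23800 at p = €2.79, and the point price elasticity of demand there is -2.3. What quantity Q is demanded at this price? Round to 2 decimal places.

Ed = (dQ/dp)·(p/Q) ⇒ Q = (dQ/dp)·p/Ed = (-23800)·2.79/(-2.3) = 28870.4347…

28870.43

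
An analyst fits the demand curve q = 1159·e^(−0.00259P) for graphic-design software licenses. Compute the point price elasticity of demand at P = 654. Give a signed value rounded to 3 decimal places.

-1.694

dq/dP = −0.00259·q = -0.551759. At P = 654, q = 213.034.
Ed = (dq/dP)·(P/q) = (-0.551759) × (654/213.034) = -1.69386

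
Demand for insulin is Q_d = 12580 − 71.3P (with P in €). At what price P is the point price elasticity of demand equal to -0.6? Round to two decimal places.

Ed = −71.3P/(12580 − 71.3P). Set this equal to -0.6:
71.3P = 0.6·(12580 − 71.3P) ⇒ 71.3P(1 + 0.6) = 0.6·12580
P = 0.6·12580 / (71.3·1.6) = 66.1640…

66.16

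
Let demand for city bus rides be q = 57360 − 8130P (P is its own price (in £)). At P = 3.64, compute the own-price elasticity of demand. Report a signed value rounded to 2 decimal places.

At the given values, q = 57360 − 8130(3.64) = 27766.8.
∂q/∂P = −8130.
E = (-8130) × (3.64/27766.8) = -1.0657…

-1.07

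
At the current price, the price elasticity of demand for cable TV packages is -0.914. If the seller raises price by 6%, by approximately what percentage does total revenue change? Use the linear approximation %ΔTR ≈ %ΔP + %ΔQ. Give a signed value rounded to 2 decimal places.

%ΔQ ≈ Ed × %ΔP = (-0.914) × (+6%) = -5.4840%
%ΔTR ≈ %ΔP + %ΔQ = (+6%) + (-5.4840%) = +0.5160%

+0.52%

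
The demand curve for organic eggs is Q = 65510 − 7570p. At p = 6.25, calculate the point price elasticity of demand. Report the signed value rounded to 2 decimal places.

dQ/dp = −7570. At p = 6.25, Q = 65510 − 7570(6.25) = 18197.5.
Ed = (dQ/dp)·(p/Q) = −7570 × (6.25/18197.5) = -2.5999…

-2.60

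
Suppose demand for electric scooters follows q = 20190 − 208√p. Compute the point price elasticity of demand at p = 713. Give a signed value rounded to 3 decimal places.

-0.190

dq/dp = −208/(2√p) = -3.89483. At p = 713, q = 14636.
Ed = (dq/dp)·(p/q) = (-3.89483) × (713/14636) = -0.18973…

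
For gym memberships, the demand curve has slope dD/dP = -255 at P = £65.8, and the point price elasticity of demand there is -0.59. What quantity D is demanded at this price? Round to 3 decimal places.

Ed = (dD/dP)·(P/D) ⇒ D = (dD/dP)·P/Ed = (-255)·65.8/(-0.59) = 28438.98305…

28438.983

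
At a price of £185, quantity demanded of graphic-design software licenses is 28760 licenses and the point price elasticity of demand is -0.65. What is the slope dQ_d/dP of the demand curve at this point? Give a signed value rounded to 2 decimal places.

Ed = (dQ_d/dP)·(P/Q_d) ⇒ dQ_d/dP = Ed·Q_d/P = (-0.65)·28760/185 = -101.0486…

-101.05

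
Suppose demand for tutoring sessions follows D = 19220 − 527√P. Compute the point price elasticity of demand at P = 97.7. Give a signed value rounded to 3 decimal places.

-0.186

dD/dP = −527/(2√P) = -26.6584. At P = 97.7, D = 14011.
Ed = (dD/dP)·(P/D) = (-26.6584) × (97.7/14011) = -0.18589…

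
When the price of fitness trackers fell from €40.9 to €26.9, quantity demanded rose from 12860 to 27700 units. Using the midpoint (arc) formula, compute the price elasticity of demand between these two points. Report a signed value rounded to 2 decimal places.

%ΔQ = (27700 − 12860) / [(12860 + 27700)/2] = 14840/20280 = 0.731755…
%ΔP = (26.9 − 40.9) / [(40.9 + 26.9)/2] = -14/33.9 = -0.412979…
Arc Ed = %ΔQ / %ΔP = (14840/20280) / (-14/33.9) = -1.7718…

-1.77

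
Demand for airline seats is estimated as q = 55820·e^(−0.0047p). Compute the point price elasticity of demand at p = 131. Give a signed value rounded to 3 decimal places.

dq/dp = −0.0047·q = -141.74. At p = 131, q = 30157.5.
Ed = (dq/dp)·(p/q) = (-141.74) × (131/30157.5) = -0.6157

-0.616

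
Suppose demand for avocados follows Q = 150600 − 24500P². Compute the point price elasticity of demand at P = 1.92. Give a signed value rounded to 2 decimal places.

-3.00

dQ/dP = −2·24500·P = -94080. At P = 1.92, Q = 60283.2.
Ed = (dQ/dP)·(P/Q) = (-94080) × (1.92/60283.2) = -2.9964…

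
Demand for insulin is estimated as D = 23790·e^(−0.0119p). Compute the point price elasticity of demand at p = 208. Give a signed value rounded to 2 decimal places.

dD/dp = −0.0119·D = -23.8219. At p = 208, D = 2001.84.
Ed = (dD/dp)·(p/D) = (-23.8219) × (208/2001.84) = -2.4752

-2.48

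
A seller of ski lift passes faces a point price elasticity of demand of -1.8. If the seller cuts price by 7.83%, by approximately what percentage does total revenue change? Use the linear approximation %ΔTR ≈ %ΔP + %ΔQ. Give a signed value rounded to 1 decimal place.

+6.3%

%ΔQ ≈ Ed × %ΔP = (-1.8) × (-7.83%) = +14.0940%
%ΔTR ≈ %ΔP + %ΔQ = (-7.83%) + (+14.0940%) = +6.2640%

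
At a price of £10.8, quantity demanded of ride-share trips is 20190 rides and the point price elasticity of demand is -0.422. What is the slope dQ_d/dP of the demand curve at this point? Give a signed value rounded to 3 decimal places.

-788.906

Ed = (dQ_d/dP)·(P/Q_d) ⇒ dQ_d/dP = Ed·Q_d/P = (-0.422)·20190/10.8 = -788.90555…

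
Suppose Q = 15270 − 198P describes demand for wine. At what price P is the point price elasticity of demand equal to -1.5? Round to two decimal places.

46.27

Ed = −198P/(15270 − 198P). Set this equal to -1.5:
198P = 1.5·(15270 − 198P) ⇒ 198P(1 + 1.5) = 1.5·15270
P = 1.5·15270 / (198·2.5) = 46.2727…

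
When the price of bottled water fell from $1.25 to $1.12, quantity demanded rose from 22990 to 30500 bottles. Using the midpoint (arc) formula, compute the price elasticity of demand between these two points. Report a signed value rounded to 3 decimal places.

%ΔQ = (30500 − 22990) / [(22990 + 30500)/2] = 7510/26745 = 0.280800…
%ΔP = (1.12 − 1.25) / [(1.25 + 1.12)/2] = -0.13/1.185 = -0.109704…
Arc Ed = %ΔQ / %ΔP = (7510/26745) / (-0.13/1.185) = -2.55960…

-2.560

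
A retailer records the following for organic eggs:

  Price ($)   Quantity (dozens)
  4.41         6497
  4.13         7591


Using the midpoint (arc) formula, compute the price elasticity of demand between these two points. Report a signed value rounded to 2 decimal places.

-2.37

%ΔQ = (7591 − 6497) / [(6497 + 7591)/2] = 1094/7044 = 0.155309…
%ΔP = (4.13 − 4.41) / [(4.41 + 4.13)/2] = -0.28/4.27 = -0.065573…
Arc Ed = %ΔQ / %ΔP = (1094/7044) / (-0.28/4.27) = -2.3684…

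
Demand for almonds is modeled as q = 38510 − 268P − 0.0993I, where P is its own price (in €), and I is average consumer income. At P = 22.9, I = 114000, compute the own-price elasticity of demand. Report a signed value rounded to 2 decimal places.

-0.29

At the given values, q = 38510 − 268(22.9) − 0.0993(114000) = 21052.6.
∂q/∂P = −268.
E = (-268) × (22.9/21052.6) = -0.2915…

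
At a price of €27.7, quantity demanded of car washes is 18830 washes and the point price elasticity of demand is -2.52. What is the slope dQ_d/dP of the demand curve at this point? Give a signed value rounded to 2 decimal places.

Ed = (dQ_d/dP)·(P/Q_d) ⇒ dQ_d/dP = Ed·Q_d/P = (-2.52)·18830/27.7 = -1713.0541…

-1713.05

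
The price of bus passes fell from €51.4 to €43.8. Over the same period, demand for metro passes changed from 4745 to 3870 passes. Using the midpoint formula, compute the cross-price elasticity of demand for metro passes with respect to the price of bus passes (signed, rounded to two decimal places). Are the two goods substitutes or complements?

1.27; substitutes

%ΔQ_{metro passes} = (3870 − 4745)/avg = -875/4307.5 = -0.203134…
%ΔP_{bus passes} = (43.8 − 51.4)/avg = -7.6/47.6 = -0.159663…
E_cross = (-875/4307.5) / (-7.6/47.6) = 1.2722…
E_cross > 0 ⇒ the goods are substitutes.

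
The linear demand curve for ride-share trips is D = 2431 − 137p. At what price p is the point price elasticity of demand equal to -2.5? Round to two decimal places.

12.67

Ed = −137p/(2431 − 137p). Set this equal to -2.5:
137p = 2.5·(2431 − 137p) ⇒ 137p(1 + 2.5) = 2.5·2431
p = 2.5·2431 / (137·3.5) = 12.6746…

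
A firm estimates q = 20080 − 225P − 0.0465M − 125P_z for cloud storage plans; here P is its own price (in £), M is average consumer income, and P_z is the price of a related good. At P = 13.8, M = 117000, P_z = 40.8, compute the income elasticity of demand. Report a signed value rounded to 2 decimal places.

At the given values, q = 20080 − 225(13.8) − 0.0465(117000) − 125(40.8) = 6434.5.
∂q/∂M = -0.0465.
E = (-0.0465) × (117000/6434.5) = -0.8455…

-0.85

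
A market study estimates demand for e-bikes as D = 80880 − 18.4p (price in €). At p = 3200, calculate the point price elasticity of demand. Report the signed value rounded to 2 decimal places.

dD/dp = −18.4. At p = 3200, D = 80880 − 18.4(3200) = 22000.
Ed = (dD/dp)·(p/D) = −18.4 × (3200/22000) = -2.6763…

-2.68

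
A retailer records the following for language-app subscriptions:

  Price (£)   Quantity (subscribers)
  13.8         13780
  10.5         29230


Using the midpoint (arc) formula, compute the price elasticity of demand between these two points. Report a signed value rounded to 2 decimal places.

-2.65

%ΔQ = (29230 − 13780) / [(13780 + 29230)/2] = 15450/21505 = 0.718437…
%ΔP = (10.5 − 13.8) / [(13.8 + 10.5)/2] = -3.3/12.15 = -0.271604…
Arc Ed = %ΔQ / %ΔP = (15450/21505) / (-3.3/12.15) = -2.6451…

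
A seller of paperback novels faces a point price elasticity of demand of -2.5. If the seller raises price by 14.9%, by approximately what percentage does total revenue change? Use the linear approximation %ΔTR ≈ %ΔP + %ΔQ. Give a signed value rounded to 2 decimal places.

%ΔQ ≈ Ed × %ΔP = (-2.5) × (+14.9%) = -37.2500%
%ΔTR ≈ %ΔP + %ΔQ = (+14.9%) + (-37.2500%) = -22.3500%

-22.35%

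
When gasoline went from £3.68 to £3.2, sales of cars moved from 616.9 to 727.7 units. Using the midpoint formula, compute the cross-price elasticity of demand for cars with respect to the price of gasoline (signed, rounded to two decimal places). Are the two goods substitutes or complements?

-1.18; complements

%ΔQ_{cars} = (727.7 − 616.9)/avg = 110.8/672.3 = 0.164807…
%ΔP_{gasoline} = (3.2 − 3.68)/avg = -0.48/3.44 = -0.139534…
E_cross = (110.8/672.3) / (-0.48/3.44) = -1.1811…
E_cross < 0 ⇒ the goods are complements.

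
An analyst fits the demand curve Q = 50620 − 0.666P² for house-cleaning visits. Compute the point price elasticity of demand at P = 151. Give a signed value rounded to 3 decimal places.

-0.857

dQ/dP = −2·0.666·P = -201.132. At P = 151, Q = 35434.534.
Ed = (dQ/dP)·(P/Q) = (-201.132) × (151/35434.534) = -0.85709…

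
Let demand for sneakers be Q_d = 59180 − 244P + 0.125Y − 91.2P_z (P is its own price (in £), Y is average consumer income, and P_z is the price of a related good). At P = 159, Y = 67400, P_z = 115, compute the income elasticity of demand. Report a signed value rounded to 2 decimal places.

At the given values, Q_d = 59180 − 244(159) + 0.125(67400) − 91.2(115) = 18321.
∂Q_d/∂Y = 0.125.
E = (0.125) × (67400/18321) = 0.4598…

0.46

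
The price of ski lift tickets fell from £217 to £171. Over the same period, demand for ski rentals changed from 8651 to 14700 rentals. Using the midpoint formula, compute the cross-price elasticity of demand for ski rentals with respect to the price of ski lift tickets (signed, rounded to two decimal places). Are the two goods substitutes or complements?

-2.19; complements

%ΔQ_{ski rentals} = (14700 − 8651)/avg = 6049/11675.5 = 0.518093…
%ΔP_{ski lift tickets} = (171 − 217)/avg = -46/194 = -0.237113…
E_cross = (6049/11675.5) / (-46/194) = -2.1850…
E_cross < 0 ⇒ the goods are complements.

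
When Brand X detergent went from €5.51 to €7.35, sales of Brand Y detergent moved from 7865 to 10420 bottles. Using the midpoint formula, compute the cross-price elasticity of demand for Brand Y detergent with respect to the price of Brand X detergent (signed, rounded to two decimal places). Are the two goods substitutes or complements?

0.98; substitutes

%ΔQ_{Brand Y detergent} = (10420 − 7865)/avg = 2555/9142.5 = 0.279464…
%ΔP_{Brand X detergent} = (7.35 − 5.51)/avg = 1.84/6.43 = 0.286158…
E_cross = (2555/9142.5) / (1.84/6.43) = 0.9766…
E_cross > 0 ⇒ the goods are substitutes.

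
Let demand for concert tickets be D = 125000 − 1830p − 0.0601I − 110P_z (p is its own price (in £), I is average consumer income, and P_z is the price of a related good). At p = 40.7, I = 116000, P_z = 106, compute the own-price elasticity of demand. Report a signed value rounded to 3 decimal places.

At the given values, D = 125000 − 1830(40.7) − 0.0601(116000) − 110(106) = 31887.4.
∂D/∂p = −1830.
E = (-1830) × (40.7/31887.4) = -2.33575…

-2.336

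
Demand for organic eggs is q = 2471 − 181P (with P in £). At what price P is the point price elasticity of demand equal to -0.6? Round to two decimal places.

Ed = −181P/(2471 − 181P). Set this equal to -0.6:
181P = 0.6·(2471 − 181P) ⇒ 181P(1 + 0.6) = 0.6·2471
P = 0.6·2471 / (181·1.6) = 5.1194…

5.12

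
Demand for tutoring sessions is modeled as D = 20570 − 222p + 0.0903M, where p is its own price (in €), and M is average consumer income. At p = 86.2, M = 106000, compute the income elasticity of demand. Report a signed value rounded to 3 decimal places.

0.870

At the given values, D = 20570 − 222(86.2) + 0.0903(106000) = 11005.4.
∂D/∂M = 0.0903.
E = (0.0903) × (106000/11005.4) = 0.86973…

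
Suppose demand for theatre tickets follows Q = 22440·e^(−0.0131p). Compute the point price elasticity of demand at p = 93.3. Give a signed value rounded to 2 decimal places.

dQ/dp = −0.0131·Q = -86.5937. At p = 93.3, Q = 6610.21.
Ed = (dQ/dp)·(p/Q) = (-86.5937) × (93.3/6610.21) = -1.2222…

-1.22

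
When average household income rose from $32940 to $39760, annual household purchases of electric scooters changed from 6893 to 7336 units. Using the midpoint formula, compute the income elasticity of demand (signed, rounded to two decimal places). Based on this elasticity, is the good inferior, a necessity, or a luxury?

%ΔQ = (7336 − 6893)/[( 6893 + 7336)/2] = 443/7114.5 = 0.062267…
%ΔIncome = (39760 − 32940)/[( 32940 + 39760)/2] = 6820/36350 = 0.187620…
E_income = (443/7114.5) / (6820/36350) = 0.3318…
0 < E_income < 1 ⇒ normal good, necessity.

0.33; necessity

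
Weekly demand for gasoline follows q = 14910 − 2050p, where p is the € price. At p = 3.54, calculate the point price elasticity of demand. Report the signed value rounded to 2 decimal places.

dq/dp = −2050. At p = 3.54, q = 14910 − 2050(3.54) = 7653.
Ed = (dq/dp)·(p/q) = −2050 × (3.54/7653) = -0.9482…

-0.95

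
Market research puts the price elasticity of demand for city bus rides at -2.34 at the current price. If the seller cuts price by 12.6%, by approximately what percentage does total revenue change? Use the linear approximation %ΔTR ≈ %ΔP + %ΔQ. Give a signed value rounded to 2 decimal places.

%ΔQ ≈ Ed × %ΔP = (-2.34) × (-12.6%) = +29.4840%
%ΔTR ≈ %ΔP + %ΔQ = (-12.6%) + (+29.4840%) = +16.8840%

+16.88%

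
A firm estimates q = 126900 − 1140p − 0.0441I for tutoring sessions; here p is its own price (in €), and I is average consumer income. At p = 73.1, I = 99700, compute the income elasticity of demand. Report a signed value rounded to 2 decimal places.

-0.11

At the given values, q = 126900 − 1140(73.1) − 0.0441(99700) = 39169.23.
∂q/∂I = -0.0441.
E = (-0.0441) × (99700/39169.23) = -0.1122…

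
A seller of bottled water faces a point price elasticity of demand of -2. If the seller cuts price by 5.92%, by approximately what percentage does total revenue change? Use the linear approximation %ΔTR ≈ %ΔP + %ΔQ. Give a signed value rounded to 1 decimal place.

%ΔQ ≈ Ed × %ΔP = (-2) × (-5.92%) = +11.8400%
%ΔTR ≈ %ΔP + %ΔQ = (-5.92%) + (+11.8400%) = +5.9200%

+5.9%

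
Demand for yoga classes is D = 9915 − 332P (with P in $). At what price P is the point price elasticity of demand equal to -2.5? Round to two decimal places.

21.33

Ed = −332P/(9915 − 332P). Set this equal to -2.5:
332P = 2.5·(9915 − 332P) ⇒ 332P(1 + 2.5) = 2.5·9915
P = 2.5·9915 / (332·3.5) = 21.3317…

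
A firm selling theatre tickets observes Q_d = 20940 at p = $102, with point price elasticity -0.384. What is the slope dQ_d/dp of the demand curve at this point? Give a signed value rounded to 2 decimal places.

Ed = (dQ_d/dp)·(p/Q_d) ⇒ dQ_d/dp = Ed·Q_d/p = (-0.384)·20940/102 = -78.8329…

-78.83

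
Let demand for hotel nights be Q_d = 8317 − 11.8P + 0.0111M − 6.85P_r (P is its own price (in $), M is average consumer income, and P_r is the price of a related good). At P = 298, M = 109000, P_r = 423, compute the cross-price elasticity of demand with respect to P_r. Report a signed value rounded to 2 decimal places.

At the given values, Q_d = 8317 − 11.8(298) + 0.0111(109000) − 6.85(423) = 3112.95.
∂Q_d/∂P_r = -6.85.
E = (-6.85) × (423/3112.95) = -0.9308…

-0.93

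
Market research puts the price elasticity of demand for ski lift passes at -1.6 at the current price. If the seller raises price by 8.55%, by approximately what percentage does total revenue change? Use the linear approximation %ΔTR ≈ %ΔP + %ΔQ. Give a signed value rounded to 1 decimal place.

-5.1%

%ΔQ ≈ Ed × %ΔP = (-1.6) × (+8.55%) = -13.6800%
%ΔTR ≈ %ΔP + %ΔQ = (+8.55%) + (-13.6800%) = -5.1300%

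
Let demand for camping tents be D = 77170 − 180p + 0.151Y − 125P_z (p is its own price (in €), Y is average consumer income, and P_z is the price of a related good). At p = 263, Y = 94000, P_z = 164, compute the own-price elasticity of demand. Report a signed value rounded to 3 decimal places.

At the given values, D = 77170 − 180(263) + 0.151(94000) − 125(164) = 23524.
∂D/∂p = −180.
E = (-180) × (263/23524) = -2.01241…

-2.012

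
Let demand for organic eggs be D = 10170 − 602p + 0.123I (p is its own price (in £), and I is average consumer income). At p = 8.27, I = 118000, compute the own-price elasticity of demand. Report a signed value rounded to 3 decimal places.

At the given values, D = 10170 − 602(8.27) + 0.123(118000) = 19705.46.
∂D/∂p = −602.
E = (-602) × (8.27/19705.46) = -0.25264…

-0.253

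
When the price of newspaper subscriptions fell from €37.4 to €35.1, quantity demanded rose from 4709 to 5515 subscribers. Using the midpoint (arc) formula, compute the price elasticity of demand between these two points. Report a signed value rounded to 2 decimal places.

%ΔQ = (5515 − 4709) / [(4709 + 5515)/2] = 806/5112 = 0.157668…
%ΔP = (35.1 − 37.4) / [(37.4 + 35.1)/2] = -2.3/36.25 = -0.063448…
Arc Ed = %ΔQ / %ΔP = (806/5112) / (-2.3/36.25) = -2.4849…

-2.48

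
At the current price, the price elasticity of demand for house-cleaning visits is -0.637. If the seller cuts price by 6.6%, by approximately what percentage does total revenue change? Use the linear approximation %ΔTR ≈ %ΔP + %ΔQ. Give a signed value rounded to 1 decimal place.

%ΔQ ≈ Ed × %ΔP = (-0.637) × (-6.6%) = +4.2042%
%ΔTR ≈ %ΔP + %ΔQ = (-6.6%) + (+4.2042%) = -2.3958%

-2.4%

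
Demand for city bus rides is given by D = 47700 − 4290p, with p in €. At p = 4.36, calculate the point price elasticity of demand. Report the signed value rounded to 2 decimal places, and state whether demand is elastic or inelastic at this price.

-0.65; inelastic

dD/dp = −4290. At p = 4.36, D = 47700 − 4290(4.36) = 28995.6.
Ed = (dD/dp)·(p/D) = −4290 × (4.36/28995.6) = -0.6450…
|Ed| = 0.65 < 1, so demand is inelastic.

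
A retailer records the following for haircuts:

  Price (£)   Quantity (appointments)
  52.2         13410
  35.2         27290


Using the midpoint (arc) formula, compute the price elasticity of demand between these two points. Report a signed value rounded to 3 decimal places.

-1.753

%ΔQ = (27290 − 13410) / [(13410 + 27290)/2] = 13880/20350 = 0.682063…
%ΔP = (35.2 − 52.2) / [(52.2 + 35.2)/2] = -17/43.7 = -0.389016…
Arc Ed = %ΔQ / %ΔP = (13880/20350) / (-17/43.7) = -1.75330…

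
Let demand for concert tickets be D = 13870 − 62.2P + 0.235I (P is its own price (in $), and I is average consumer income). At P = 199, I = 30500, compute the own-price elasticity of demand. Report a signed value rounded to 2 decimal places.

At the given values, D = 13870 − 62.2(199) + 0.235(30500) = 8659.7.
∂D/∂P = −62.2.
E = (-62.2) × (199/8659.7) = -1.4293…

-1.43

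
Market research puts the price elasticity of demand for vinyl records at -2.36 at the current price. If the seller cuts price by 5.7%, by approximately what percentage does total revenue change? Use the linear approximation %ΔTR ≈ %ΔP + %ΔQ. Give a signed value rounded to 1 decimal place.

+7.8%

%ΔQ ≈ Ed × %ΔP = (-2.36) × (-5.7%) = +13.4520%
%ΔTR ≈ %ΔP + %ΔQ = (-5.7%) + (+13.4520%) = +7.7520%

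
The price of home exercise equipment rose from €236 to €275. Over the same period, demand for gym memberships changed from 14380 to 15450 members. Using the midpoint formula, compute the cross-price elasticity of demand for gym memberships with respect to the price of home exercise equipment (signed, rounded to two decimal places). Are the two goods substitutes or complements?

%ΔQ_{gym memberships} = (15450 − 14380)/avg = 1070/14915 = 0.071739…
%ΔP_{home exercise equipment} = (275 − 236)/avg = 39/255.5 = 0.152641…
E_cross = (1070/14915) / (39/255.5) = 0.4699…
E_cross > 0 ⇒ the goods are substitutes.

0.47; substitutes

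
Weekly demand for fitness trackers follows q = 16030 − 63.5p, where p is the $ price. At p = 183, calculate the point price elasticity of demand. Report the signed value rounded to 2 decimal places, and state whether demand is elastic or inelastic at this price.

-2.64; elastic

dq/dp = −63.5. At p = 183, q = 16030 − 63.5(183) = 4409.5.
Ed = (dq/dp)·(p/q) = −63.5 × (183/4409.5) = -2.6353…
|Ed| = 2.64 > 1, so demand is elastic.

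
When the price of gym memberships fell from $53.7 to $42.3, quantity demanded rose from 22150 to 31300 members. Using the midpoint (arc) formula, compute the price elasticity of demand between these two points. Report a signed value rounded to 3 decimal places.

-1.442

%ΔQ = (31300 − 22150) / [(22150 + 31300)/2] = 9150/26725 = 0.342376…
%ΔP = (42.3 − 53.7) / [(53.7 + 42.3)/2] = -11.4/48 = -0.2375
Arc Ed = %ΔQ / %ΔP = (9150/26725) / (-11.4/48) = -1.44158…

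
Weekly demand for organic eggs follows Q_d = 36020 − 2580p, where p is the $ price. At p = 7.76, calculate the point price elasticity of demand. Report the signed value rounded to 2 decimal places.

-1.25

dQ_d/dp = −2580. At p = 7.76, Q_d = 36020 − 2580(7.76) = 15999.2.
Ed = (dQ_d/dp)·(p/Q_d) = −2580 × (7.76/15999.2) = -1.2513…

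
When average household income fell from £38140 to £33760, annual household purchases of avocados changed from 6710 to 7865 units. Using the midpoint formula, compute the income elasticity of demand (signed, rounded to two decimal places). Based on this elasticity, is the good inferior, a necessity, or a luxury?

%ΔQ = (7865 − 6710)/[( 6710 + 7865)/2] = 1155/7287.5 = 0.158490…
%ΔIncome = (33760 − 38140)/[( 38140 + 33760)/2] = -4380/35950 = -0.121835…
E_income = (1155/7287.5) / (-4380/35950) = -1.3008…
E_income < 0 ⇒ inferior good.

-1.30; inferior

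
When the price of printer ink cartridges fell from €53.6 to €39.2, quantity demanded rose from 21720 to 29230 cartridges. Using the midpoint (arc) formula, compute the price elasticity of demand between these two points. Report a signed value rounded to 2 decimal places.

%ΔQ = (29230 − 21720) / [(21720 + 29230)/2] = 7510/25475 = 0.294798…
%ΔP = (39.2 − 53.6) / [(53.6 + 39.2)/2] = -14.4/46.4 = -0.310344…
Arc Ed = %ΔQ / %ΔP = (7510/25475) / (-14.4/46.4) = -0.9499…

-0.95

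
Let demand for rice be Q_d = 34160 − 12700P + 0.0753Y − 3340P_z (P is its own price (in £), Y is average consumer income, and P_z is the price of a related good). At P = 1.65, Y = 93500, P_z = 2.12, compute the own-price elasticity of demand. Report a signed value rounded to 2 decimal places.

-1.59

At the given values, Q_d = 34160 − 12700(1.65) + 0.0753(93500) − 3340(2.12) = 13164.75.
∂Q_d/∂P = −12700.
E = (-12700) × (1.65/13164.75) = -1.5917…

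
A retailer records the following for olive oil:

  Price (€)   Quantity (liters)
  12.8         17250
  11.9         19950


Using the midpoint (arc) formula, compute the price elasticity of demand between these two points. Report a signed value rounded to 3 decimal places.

-1.992

%ΔQ = (19950 − 17250) / [(17250 + 19950)/2] = 2700/18600 = 0.145161…
%ΔP = (11.9 − 12.8) / [(12.8 + 11.9)/2] = -0.9/12.35 = -0.072874…
Arc Ed = %ΔQ / %ΔP = (2700/18600) / (-0.9/12.35) = -1.99193…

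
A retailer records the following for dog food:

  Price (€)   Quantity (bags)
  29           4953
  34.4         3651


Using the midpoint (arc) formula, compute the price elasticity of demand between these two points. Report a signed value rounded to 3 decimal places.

-1.777

%ΔQ = (3651 − 4953) / [(4953 + 3651)/2] = -1302/4302 = -0.302649…
%ΔP = (34.4 − 29) / [(29 + 34.4)/2] = 5.4/31.7 = 0.170347…
Arc Ed = %ΔQ / %ΔP = (-1302/4302) / (5.4/31.7) = -1.77666…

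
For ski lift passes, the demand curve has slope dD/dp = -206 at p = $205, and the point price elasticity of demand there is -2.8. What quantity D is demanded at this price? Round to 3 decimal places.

15082.143

Ed = (dD/dp)·(p/D) ⇒ D = (dD/dp)·p/Ed = (-206)·205/(-2.8) = 15082.14285…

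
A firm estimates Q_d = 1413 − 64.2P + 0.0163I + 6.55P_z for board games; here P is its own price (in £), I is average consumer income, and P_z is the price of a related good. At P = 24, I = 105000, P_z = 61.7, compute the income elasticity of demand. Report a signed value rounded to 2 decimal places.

At the given values, Q_d = 1413 − 64.2(24) + 0.0163(105000) + 6.55(61.7) = 1987.835.
∂Q_d/∂I = 0.0163.
E = (0.0163) × (105000/1987.835) = 0.8609…

0.86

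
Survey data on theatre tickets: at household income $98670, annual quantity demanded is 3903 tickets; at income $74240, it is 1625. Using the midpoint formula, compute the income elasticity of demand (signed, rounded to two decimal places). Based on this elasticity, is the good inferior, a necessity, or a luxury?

%ΔQ = (1625 − 3903)/[( 3903 + 1625)/2] = -2278/2764 = -0.824167…
%ΔIncome = (74240 − 98670)/[( 98670 + 74240)/2] = -24430/86455 = -0.282574…
E_income = (-2278/2764) / (-24430/86455) = 2.9166…
E_income > 1 ⇒ normal good, luxury.

2.92; luxury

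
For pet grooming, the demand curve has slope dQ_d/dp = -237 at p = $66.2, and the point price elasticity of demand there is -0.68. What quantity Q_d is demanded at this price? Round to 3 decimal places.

23072.647

Ed = (dQ_d/dp)·(p/Q_d) ⇒ Q_d = (dQ_d/dp)·p/Ed = (-237)·66.2/(-0.68) = 23072.64705…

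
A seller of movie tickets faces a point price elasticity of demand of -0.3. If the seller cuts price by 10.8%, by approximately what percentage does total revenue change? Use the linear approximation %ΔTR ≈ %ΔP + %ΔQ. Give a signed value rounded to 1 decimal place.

-7.6%

%ΔQ ≈ Ed × %ΔP = (-0.3) × (-10.8%) = +3.2400%
%ΔTR ≈ %ΔP + %ΔQ = (-10.8%) + (+3.2400%) = -7.5600%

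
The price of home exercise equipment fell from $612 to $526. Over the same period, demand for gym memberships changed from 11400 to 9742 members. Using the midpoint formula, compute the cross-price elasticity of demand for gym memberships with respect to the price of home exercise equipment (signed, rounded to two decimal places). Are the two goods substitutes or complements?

%ΔQ_{gym memberships} = (9742 − 11400)/avg = -1658/10571 = -0.156844…
%ΔP_{home exercise equipment} = (526 − 612)/avg = -86/569 = -0.151142…
E_cross = (-1658/10571) / (-86/569) = 1.0377…
E_cross > 0 ⇒ the goods are substitutes.

1.04; substitutes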